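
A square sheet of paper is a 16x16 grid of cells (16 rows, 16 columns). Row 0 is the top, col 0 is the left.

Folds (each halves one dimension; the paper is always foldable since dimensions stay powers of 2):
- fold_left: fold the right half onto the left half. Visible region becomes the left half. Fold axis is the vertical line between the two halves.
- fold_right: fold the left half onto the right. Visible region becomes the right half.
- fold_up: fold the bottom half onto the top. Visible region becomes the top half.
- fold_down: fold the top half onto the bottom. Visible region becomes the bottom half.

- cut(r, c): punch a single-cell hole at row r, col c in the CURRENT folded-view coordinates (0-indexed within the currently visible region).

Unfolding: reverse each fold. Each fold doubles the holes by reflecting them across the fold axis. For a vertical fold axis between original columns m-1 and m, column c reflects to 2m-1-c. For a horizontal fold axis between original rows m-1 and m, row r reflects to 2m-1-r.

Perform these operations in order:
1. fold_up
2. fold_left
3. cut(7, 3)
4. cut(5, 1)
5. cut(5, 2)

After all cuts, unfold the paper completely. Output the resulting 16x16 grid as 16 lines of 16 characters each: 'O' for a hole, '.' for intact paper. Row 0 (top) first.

Op 1 fold_up: fold axis h@8; visible region now rows[0,8) x cols[0,16) = 8x16
Op 2 fold_left: fold axis v@8; visible region now rows[0,8) x cols[0,8) = 8x8
Op 3 cut(7, 3): punch at orig (7,3); cuts so far [(7, 3)]; region rows[0,8) x cols[0,8) = 8x8
Op 4 cut(5, 1): punch at orig (5,1); cuts so far [(5, 1), (7, 3)]; region rows[0,8) x cols[0,8) = 8x8
Op 5 cut(5, 2): punch at orig (5,2); cuts so far [(5, 1), (5, 2), (7, 3)]; region rows[0,8) x cols[0,8) = 8x8
Unfold 1 (reflect across v@8): 6 holes -> [(5, 1), (5, 2), (5, 13), (5, 14), (7, 3), (7, 12)]
Unfold 2 (reflect across h@8): 12 holes -> [(5, 1), (5, 2), (5, 13), (5, 14), (7, 3), (7, 12), (8, 3), (8, 12), (10, 1), (10, 2), (10, 13), (10, 14)]

Answer: ................
................
................
................
................
.OO..........OO.
................
...O........O...
...O........O...
................
.OO..........OO.
................
................
................
................
................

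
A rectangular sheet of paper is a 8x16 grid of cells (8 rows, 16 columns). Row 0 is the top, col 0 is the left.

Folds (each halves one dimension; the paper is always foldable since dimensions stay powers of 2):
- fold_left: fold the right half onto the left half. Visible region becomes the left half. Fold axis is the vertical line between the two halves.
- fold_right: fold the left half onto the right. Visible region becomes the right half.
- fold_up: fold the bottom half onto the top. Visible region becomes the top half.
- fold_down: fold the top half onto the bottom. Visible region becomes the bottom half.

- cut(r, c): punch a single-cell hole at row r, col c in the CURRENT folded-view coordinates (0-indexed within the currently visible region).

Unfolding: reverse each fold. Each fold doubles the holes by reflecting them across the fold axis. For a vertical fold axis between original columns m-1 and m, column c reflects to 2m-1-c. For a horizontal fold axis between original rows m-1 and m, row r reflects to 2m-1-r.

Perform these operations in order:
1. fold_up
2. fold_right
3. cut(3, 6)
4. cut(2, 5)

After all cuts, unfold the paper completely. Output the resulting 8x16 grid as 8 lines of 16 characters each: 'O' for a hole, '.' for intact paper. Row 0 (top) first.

Answer: ................
................
..O..........O..
.O............O.
.O............O.
..O..........O..
................
................

Derivation:
Op 1 fold_up: fold axis h@4; visible region now rows[0,4) x cols[0,16) = 4x16
Op 2 fold_right: fold axis v@8; visible region now rows[0,4) x cols[8,16) = 4x8
Op 3 cut(3, 6): punch at orig (3,14); cuts so far [(3, 14)]; region rows[0,4) x cols[8,16) = 4x8
Op 4 cut(2, 5): punch at orig (2,13); cuts so far [(2, 13), (3, 14)]; region rows[0,4) x cols[8,16) = 4x8
Unfold 1 (reflect across v@8): 4 holes -> [(2, 2), (2, 13), (3, 1), (3, 14)]
Unfold 2 (reflect across h@4): 8 holes -> [(2, 2), (2, 13), (3, 1), (3, 14), (4, 1), (4, 14), (5, 2), (5, 13)]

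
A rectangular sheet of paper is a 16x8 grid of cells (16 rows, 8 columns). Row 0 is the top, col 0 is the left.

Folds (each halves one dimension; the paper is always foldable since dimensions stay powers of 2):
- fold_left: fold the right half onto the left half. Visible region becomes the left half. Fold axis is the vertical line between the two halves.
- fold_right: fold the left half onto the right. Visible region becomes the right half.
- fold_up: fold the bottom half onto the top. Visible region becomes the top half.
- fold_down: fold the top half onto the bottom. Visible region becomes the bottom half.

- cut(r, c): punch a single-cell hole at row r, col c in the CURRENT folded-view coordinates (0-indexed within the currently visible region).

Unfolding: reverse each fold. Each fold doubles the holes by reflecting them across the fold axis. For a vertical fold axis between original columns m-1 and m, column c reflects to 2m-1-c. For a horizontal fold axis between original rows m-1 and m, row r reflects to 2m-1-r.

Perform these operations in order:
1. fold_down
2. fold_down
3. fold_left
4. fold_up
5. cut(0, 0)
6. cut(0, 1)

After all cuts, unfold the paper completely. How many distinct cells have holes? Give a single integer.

Answer: 32

Derivation:
Op 1 fold_down: fold axis h@8; visible region now rows[8,16) x cols[0,8) = 8x8
Op 2 fold_down: fold axis h@12; visible region now rows[12,16) x cols[0,8) = 4x8
Op 3 fold_left: fold axis v@4; visible region now rows[12,16) x cols[0,4) = 4x4
Op 4 fold_up: fold axis h@14; visible region now rows[12,14) x cols[0,4) = 2x4
Op 5 cut(0, 0): punch at orig (12,0); cuts so far [(12, 0)]; region rows[12,14) x cols[0,4) = 2x4
Op 6 cut(0, 1): punch at orig (12,1); cuts so far [(12, 0), (12, 1)]; region rows[12,14) x cols[0,4) = 2x4
Unfold 1 (reflect across h@14): 4 holes -> [(12, 0), (12, 1), (15, 0), (15, 1)]
Unfold 2 (reflect across v@4): 8 holes -> [(12, 0), (12, 1), (12, 6), (12, 7), (15, 0), (15, 1), (15, 6), (15, 7)]
Unfold 3 (reflect across h@12): 16 holes -> [(8, 0), (8, 1), (8, 6), (8, 7), (11, 0), (11, 1), (11, 6), (11, 7), (12, 0), (12, 1), (12, 6), (12, 7), (15, 0), (15, 1), (15, 6), (15, 7)]
Unfold 4 (reflect across h@8): 32 holes -> [(0, 0), (0, 1), (0, 6), (0, 7), (3, 0), (3, 1), (3, 6), (3, 7), (4, 0), (4, 1), (4, 6), (4, 7), (7, 0), (7, 1), (7, 6), (7, 7), (8, 0), (8, 1), (8, 6), (8, 7), (11, 0), (11, 1), (11, 6), (11, 7), (12, 0), (12, 1), (12, 6), (12, 7), (15, 0), (15, 1), (15, 6), (15, 7)]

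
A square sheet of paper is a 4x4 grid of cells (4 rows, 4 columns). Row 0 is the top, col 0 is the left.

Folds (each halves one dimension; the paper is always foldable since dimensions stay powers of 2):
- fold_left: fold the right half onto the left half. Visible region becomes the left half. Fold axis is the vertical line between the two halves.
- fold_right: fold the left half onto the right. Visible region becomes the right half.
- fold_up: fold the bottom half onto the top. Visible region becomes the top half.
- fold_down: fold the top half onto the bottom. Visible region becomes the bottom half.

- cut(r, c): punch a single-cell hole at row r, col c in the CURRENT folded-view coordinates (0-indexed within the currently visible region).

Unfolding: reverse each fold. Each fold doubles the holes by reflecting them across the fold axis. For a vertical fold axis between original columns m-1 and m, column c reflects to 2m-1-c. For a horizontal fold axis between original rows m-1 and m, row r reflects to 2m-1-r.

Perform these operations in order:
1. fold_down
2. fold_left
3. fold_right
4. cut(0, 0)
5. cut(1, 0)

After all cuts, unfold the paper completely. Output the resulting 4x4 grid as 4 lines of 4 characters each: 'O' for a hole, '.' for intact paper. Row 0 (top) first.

Answer: OOOO
OOOO
OOOO
OOOO

Derivation:
Op 1 fold_down: fold axis h@2; visible region now rows[2,4) x cols[0,4) = 2x4
Op 2 fold_left: fold axis v@2; visible region now rows[2,4) x cols[0,2) = 2x2
Op 3 fold_right: fold axis v@1; visible region now rows[2,4) x cols[1,2) = 2x1
Op 4 cut(0, 0): punch at orig (2,1); cuts so far [(2, 1)]; region rows[2,4) x cols[1,2) = 2x1
Op 5 cut(1, 0): punch at orig (3,1); cuts so far [(2, 1), (3, 1)]; region rows[2,4) x cols[1,2) = 2x1
Unfold 1 (reflect across v@1): 4 holes -> [(2, 0), (2, 1), (3, 0), (3, 1)]
Unfold 2 (reflect across v@2): 8 holes -> [(2, 0), (2, 1), (2, 2), (2, 3), (3, 0), (3, 1), (3, 2), (3, 3)]
Unfold 3 (reflect across h@2): 16 holes -> [(0, 0), (0, 1), (0, 2), (0, 3), (1, 0), (1, 1), (1, 2), (1, 3), (2, 0), (2, 1), (2, 2), (2, 3), (3, 0), (3, 1), (3, 2), (3, 3)]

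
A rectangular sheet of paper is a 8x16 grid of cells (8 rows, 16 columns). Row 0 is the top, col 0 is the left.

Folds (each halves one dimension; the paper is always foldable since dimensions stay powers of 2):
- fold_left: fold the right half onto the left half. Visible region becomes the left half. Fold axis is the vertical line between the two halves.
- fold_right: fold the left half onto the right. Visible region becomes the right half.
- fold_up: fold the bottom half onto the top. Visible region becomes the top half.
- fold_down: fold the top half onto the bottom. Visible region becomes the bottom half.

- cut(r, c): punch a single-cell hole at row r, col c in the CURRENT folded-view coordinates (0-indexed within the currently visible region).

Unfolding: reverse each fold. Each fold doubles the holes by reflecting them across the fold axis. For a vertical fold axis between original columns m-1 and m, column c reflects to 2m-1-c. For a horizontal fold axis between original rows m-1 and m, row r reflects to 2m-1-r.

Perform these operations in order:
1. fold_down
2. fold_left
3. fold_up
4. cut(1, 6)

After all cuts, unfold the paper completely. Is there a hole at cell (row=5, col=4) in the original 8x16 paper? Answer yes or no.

Answer: no

Derivation:
Op 1 fold_down: fold axis h@4; visible region now rows[4,8) x cols[0,16) = 4x16
Op 2 fold_left: fold axis v@8; visible region now rows[4,8) x cols[0,8) = 4x8
Op 3 fold_up: fold axis h@6; visible region now rows[4,6) x cols[0,8) = 2x8
Op 4 cut(1, 6): punch at orig (5,6); cuts so far [(5, 6)]; region rows[4,6) x cols[0,8) = 2x8
Unfold 1 (reflect across h@6): 2 holes -> [(5, 6), (6, 6)]
Unfold 2 (reflect across v@8): 4 holes -> [(5, 6), (5, 9), (6, 6), (6, 9)]
Unfold 3 (reflect across h@4): 8 holes -> [(1, 6), (1, 9), (2, 6), (2, 9), (5, 6), (5, 9), (6, 6), (6, 9)]
Holes: [(1, 6), (1, 9), (2, 6), (2, 9), (5, 6), (5, 9), (6, 6), (6, 9)]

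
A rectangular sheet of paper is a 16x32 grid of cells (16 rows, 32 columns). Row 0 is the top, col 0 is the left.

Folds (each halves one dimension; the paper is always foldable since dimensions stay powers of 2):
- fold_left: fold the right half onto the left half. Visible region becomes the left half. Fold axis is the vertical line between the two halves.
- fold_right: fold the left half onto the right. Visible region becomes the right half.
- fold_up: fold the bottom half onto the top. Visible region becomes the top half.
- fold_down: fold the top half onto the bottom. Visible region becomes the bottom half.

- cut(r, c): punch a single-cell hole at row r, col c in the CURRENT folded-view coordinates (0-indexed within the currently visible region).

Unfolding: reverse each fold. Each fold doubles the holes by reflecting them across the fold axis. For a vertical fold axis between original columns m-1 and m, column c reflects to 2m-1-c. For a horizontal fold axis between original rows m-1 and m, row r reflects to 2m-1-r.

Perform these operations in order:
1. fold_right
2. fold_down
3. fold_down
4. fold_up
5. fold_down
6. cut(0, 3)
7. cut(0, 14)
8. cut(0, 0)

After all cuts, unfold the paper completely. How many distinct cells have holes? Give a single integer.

Answer: 96

Derivation:
Op 1 fold_right: fold axis v@16; visible region now rows[0,16) x cols[16,32) = 16x16
Op 2 fold_down: fold axis h@8; visible region now rows[8,16) x cols[16,32) = 8x16
Op 3 fold_down: fold axis h@12; visible region now rows[12,16) x cols[16,32) = 4x16
Op 4 fold_up: fold axis h@14; visible region now rows[12,14) x cols[16,32) = 2x16
Op 5 fold_down: fold axis h@13; visible region now rows[13,14) x cols[16,32) = 1x16
Op 6 cut(0, 3): punch at orig (13,19); cuts so far [(13, 19)]; region rows[13,14) x cols[16,32) = 1x16
Op 7 cut(0, 14): punch at orig (13,30); cuts so far [(13, 19), (13, 30)]; region rows[13,14) x cols[16,32) = 1x16
Op 8 cut(0, 0): punch at orig (13,16); cuts so far [(13, 16), (13, 19), (13, 30)]; region rows[13,14) x cols[16,32) = 1x16
Unfold 1 (reflect across h@13): 6 holes -> [(12, 16), (12, 19), (12, 30), (13, 16), (13, 19), (13, 30)]
Unfold 2 (reflect across h@14): 12 holes -> [(12, 16), (12, 19), (12, 30), (13, 16), (13, 19), (13, 30), (14, 16), (14, 19), (14, 30), (15, 16), (15, 19), (15, 30)]
Unfold 3 (reflect across h@12): 24 holes -> [(8, 16), (8, 19), (8, 30), (9, 16), (9, 19), (9, 30), (10, 16), (10, 19), (10, 30), (11, 16), (11, 19), (11, 30), (12, 16), (12, 19), (12, 30), (13, 16), (13, 19), (13, 30), (14, 16), (14, 19), (14, 30), (15, 16), (15, 19), (15, 30)]
Unfold 4 (reflect across h@8): 48 holes -> [(0, 16), (0, 19), (0, 30), (1, 16), (1, 19), (1, 30), (2, 16), (2, 19), (2, 30), (3, 16), (3, 19), (3, 30), (4, 16), (4, 19), (4, 30), (5, 16), (5, 19), (5, 30), (6, 16), (6, 19), (6, 30), (7, 16), (7, 19), (7, 30), (8, 16), (8, 19), (8, 30), (9, 16), (9, 19), (9, 30), (10, 16), (10, 19), (10, 30), (11, 16), (11, 19), (11, 30), (12, 16), (12, 19), (12, 30), (13, 16), (13, 19), (13, 30), (14, 16), (14, 19), (14, 30), (15, 16), (15, 19), (15, 30)]
Unfold 5 (reflect across v@16): 96 holes -> [(0, 1), (0, 12), (0, 15), (0, 16), (0, 19), (0, 30), (1, 1), (1, 12), (1, 15), (1, 16), (1, 19), (1, 30), (2, 1), (2, 12), (2, 15), (2, 16), (2, 19), (2, 30), (3, 1), (3, 12), (3, 15), (3, 16), (3, 19), (3, 30), (4, 1), (4, 12), (4, 15), (4, 16), (4, 19), (4, 30), (5, 1), (5, 12), (5, 15), (5, 16), (5, 19), (5, 30), (6, 1), (6, 12), (6, 15), (6, 16), (6, 19), (6, 30), (7, 1), (7, 12), (7, 15), (7, 16), (7, 19), (7, 30), (8, 1), (8, 12), (8, 15), (8, 16), (8, 19), (8, 30), (9, 1), (9, 12), (9, 15), (9, 16), (9, 19), (9, 30), (10, 1), (10, 12), (10, 15), (10, 16), (10, 19), (10, 30), (11, 1), (11, 12), (11, 15), (11, 16), (11, 19), (11, 30), (12, 1), (12, 12), (12, 15), (12, 16), (12, 19), (12, 30), (13, 1), (13, 12), (13, 15), (13, 16), (13, 19), (13, 30), (14, 1), (14, 12), (14, 15), (14, 16), (14, 19), (14, 30), (15, 1), (15, 12), (15, 15), (15, 16), (15, 19), (15, 30)]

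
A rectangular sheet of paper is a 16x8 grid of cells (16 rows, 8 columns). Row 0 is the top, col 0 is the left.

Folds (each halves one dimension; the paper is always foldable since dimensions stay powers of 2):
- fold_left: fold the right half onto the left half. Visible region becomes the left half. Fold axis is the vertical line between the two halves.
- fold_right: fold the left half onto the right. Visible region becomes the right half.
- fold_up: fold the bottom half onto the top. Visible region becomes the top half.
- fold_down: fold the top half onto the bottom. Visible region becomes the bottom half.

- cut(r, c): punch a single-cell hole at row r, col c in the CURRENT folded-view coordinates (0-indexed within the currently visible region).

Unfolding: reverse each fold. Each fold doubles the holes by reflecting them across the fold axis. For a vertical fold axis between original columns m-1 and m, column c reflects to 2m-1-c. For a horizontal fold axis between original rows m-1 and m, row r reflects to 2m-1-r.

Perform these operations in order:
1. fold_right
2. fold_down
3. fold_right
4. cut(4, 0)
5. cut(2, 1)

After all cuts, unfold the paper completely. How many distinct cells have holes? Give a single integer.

Answer: 16

Derivation:
Op 1 fold_right: fold axis v@4; visible region now rows[0,16) x cols[4,8) = 16x4
Op 2 fold_down: fold axis h@8; visible region now rows[8,16) x cols[4,8) = 8x4
Op 3 fold_right: fold axis v@6; visible region now rows[8,16) x cols[6,8) = 8x2
Op 4 cut(4, 0): punch at orig (12,6); cuts so far [(12, 6)]; region rows[8,16) x cols[6,8) = 8x2
Op 5 cut(2, 1): punch at orig (10,7); cuts so far [(10, 7), (12, 6)]; region rows[8,16) x cols[6,8) = 8x2
Unfold 1 (reflect across v@6): 4 holes -> [(10, 4), (10, 7), (12, 5), (12, 6)]
Unfold 2 (reflect across h@8): 8 holes -> [(3, 5), (3, 6), (5, 4), (5, 7), (10, 4), (10, 7), (12, 5), (12, 6)]
Unfold 3 (reflect across v@4): 16 holes -> [(3, 1), (3, 2), (3, 5), (3, 6), (5, 0), (5, 3), (5, 4), (5, 7), (10, 0), (10, 3), (10, 4), (10, 7), (12, 1), (12, 2), (12, 5), (12, 6)]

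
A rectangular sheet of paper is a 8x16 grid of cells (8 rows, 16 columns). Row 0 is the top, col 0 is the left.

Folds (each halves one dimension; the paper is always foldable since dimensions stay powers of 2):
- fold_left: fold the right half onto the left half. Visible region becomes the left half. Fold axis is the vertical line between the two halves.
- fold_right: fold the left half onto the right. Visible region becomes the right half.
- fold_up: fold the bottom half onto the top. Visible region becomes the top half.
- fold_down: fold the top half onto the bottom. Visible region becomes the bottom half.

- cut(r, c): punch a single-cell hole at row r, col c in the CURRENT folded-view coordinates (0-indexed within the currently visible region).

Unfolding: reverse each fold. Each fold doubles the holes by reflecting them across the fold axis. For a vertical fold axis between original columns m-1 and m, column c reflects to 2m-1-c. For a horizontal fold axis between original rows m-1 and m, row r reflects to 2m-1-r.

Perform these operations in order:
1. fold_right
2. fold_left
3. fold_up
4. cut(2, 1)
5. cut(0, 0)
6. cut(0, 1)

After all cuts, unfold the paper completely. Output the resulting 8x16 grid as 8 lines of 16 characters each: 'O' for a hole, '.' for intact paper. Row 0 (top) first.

Answer: OO....OOOO....OO
................
.O....O..O....O.
................
................
.O....O..O....O.
................
OO....OOOO....OO

Derivation:
Op 1 fold_right: fold axis v@8; visible region now rows[0,8) x cols[8,16) = 8x8
Op 2 fold_left: fold axis v@12; visible region now rows[0,8) x cols[8,12) = 8x4
Op 3 fold_up: fold axis h@4; visible region now rows[0,4) x cols[8,12) = 4x4
Op 4 cut(2, 1): punch at orig (2,9); cuts so far [(2, 9)]; region rows[0,4) x cols[8,12) = 4x4
Op 5 cut(0, 0): punch at orig (0,8); cuts so far [(0, 8), (2, 9)]; region rows[0,4) x cols[8,12) = 4x4
Op 6 cut(0, 1): punch at orig (0,9); cuts so far [(0, 8), (0, 9), (2, 9)]; region rows[0,4) x cols[8,12) = 4x4
Unfold 1 (reflect across h@4): 6 holes -> [(0, 8), (0, 9), (2, 9), (5, 9), (7, 8), (7, 9)]
Unfold 2 (reflect across v@12): 12 holes -> [(0, 8), (0, 9), (0, 14), (0, 15), (2, 9), (2, 14), (5, 9), (5, 14), (7, 8), (7, 9), (7, 14), (7, 15)]
Unfold 3 (reflect across v@8): 24 holes -> [(0, 0), (0, 1), (0, 6), (0, 7), (0, 8), (0, 9), (0, 14), (0, 15), (2, 1), (2, 6), (2, 9), (2, 14), (5, 1), (5, 6), (5, 9), (5, 14), (7, 0), (7, 1), (7, 6), (7, 7), (7, 8), (7, 9), (7, 14), (7, 15)]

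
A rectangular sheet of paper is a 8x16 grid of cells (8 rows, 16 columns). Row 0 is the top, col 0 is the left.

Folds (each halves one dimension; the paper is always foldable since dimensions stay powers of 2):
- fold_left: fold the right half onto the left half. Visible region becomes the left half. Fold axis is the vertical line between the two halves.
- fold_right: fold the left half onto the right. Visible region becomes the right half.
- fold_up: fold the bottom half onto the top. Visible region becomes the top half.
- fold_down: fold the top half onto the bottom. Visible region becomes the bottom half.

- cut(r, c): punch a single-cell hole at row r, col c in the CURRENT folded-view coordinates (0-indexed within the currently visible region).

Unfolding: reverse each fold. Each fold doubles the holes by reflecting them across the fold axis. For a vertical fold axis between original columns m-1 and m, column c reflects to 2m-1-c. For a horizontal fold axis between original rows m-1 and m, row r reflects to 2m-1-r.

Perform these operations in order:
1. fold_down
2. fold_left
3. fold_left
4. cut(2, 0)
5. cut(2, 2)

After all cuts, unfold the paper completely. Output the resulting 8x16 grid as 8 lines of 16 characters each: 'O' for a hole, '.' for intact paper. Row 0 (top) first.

Op 1 fold_down: fold axis h@4; visible region now rows[4,8) x cols[0,16) = 4x16
Op 2 fold_left: fold axis v@8; visible region now rows[4,8) x cols[0,8) = 4x8
Op 3 fold_left: fold axis v@4; visible region now rows[4,8) x cols[0,4) = 4x4
Op 4 cut(2, 0): punch at orig (6,0); cuts so far [(6, 0)]; region rows[4,8) x cols[0,4) = 4x4
Op 5 cut(2, 2): punch at orig (6,2); cuts so far [(6, 0), (6, 2)]; region rows[4,8) x cols[0,4) = 4x4
Unfold 1 (reflect across v@4): 4 holes -> [(6, 0), (6, 2), (6, 5), (6, 7)]
Unfold 2 (reflect across v@8): 8 holes -> [(6, 0), (6, 2), (6, 5), (6, 7), (6, 8), (6, 10), (6, 13), (6, 15)]
Unfold 3 (reflect across h@4): 16 holes -> [(1, 0), (1, 2), (1, 5), (1, 7), (1, 8), (1, 10), (1, 13), (1, 15), (6, 0), (6, 2), (6, 5), (6, 7), (6, 8), (6, 10), (6, 13), (6, 15)]

Answer: ................
O.O..O.OO.O..O.O
................
................
................
................
O.O..O.OO.O..O.O
................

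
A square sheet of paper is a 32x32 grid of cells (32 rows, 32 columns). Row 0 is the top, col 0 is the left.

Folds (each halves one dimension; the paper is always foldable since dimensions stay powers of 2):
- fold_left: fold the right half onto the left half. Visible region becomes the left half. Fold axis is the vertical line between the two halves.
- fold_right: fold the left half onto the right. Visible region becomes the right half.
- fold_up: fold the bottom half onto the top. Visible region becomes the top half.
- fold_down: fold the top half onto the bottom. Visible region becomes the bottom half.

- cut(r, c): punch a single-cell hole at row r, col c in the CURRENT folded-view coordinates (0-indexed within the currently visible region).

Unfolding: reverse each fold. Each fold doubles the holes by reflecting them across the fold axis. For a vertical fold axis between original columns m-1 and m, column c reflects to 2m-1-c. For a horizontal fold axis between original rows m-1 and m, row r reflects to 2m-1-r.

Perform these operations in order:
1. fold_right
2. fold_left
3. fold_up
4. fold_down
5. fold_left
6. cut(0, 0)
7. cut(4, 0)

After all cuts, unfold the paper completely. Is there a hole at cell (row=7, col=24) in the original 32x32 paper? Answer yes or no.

Answer: yes

Derivation:
Op 1 fold_right: fold axis v@16; visible region now rows[0,32) x cols[16,32) = 32x16
Op 2 fold_left: fold axis v@24; visible region now rows[0,32) x cols[16,24) = 32x8
Op 3 fold_up: fold axis h@16; visible region now rows[0,16) x cols[16,24) = 16x8
Op 4 fold_down: fold axis h@8; visible region now rows[8,16) x cols[16,24) = 8x8
Op 5 fold_left: fold axis v@20; visible region now rows[8,16) x cols[16,20) = 8x4
Op 6 cut(0, 0): punch at orig (8,16); cuts so far [(8, 16)]; region rows[8,16) x cols[16,20) = 8x4
Op 7 cut(4, 0): punch at orig (12,16); cuts so far [(8, 16), (12, 16)]; region rows[8,16) x cols[16,20) = 8x4
Unfold 1 (reflect across v@20): 4 holes -> [(8, 16), (8, 23), (12, 16), (12, 23)]
Unfold 2 (reflect across h@8): 8 holes -> [(3, 16), (3, 23), (7, 16), (7, 23), (8, 16), (8, 23), (12, 16), (12, 23)]
Unfold 3 (reflect across h@16): 16 holes -> [(3, 16), (3, 23), (7, 16), (7, 23), (8, 16), (8, 23), (12, 16), (12, 23), (19, 16), (19, 23), (23, 16), (23, 23), (24, 16), (24, 23), (28, 16), (28, 23)]
Unfold 4 (reflect across v@24): 32 holes -> [(3, 16), (3, 23), (3, 24), (3, 31), (7, 16), (7, 23), (7, 24), (7, 31), (8, 16), (8, 23), (8, 24), (8, 31), (12, 16), (12, 23), (12, 24), (12, 31), (19, 16), (19, 23), (19, 24), (19, 31), (23, 16), (23, 23), (23, 24), (23, 31), (24, 16), (24, 23), (24, 24), (24, 31), (28, 16), (28, 23), (28, 24), (28, 31)]
Unfold 5 (reflect across v@16): 64 holes -> [(3, 0), (3, 7), (3, 8), (3, 15), (3, 16), (3, 23), (3, 24), (3, 31), (7, 0), (7, 7), (7, 8), (7, 15), (7, 16), (7, 23), (7, 24), (7, 31), (8, 0), (8, 7), (8, 8), (8, 15), (8, 16), (8, 23), (8, 24), (8, 31), (12, 0), (12, 7), (12, 8), (12, 15), (12, 16), (12, 23), (12, 24), (12, 31), (19, 0), (19, 7), (19, 8), (19, 15), (19, 16), (19, 23), (19, 24), (19, 31), (23, 0), (23, 7), (23, 8), (23, 15), (23, 16), (23, 23), (23, 24), (23, 31), (24, 0), (24, 7), (24, 8), (24, 15), (24, 16), (24, 23), (24, 24), (24, 31), (28, 0), (28, 7), (28, 8), (28, 15), (28, 16), (28, 23), (28, 24), (28, 31)]
Holes: [(3, 0), (3, 7), (3, 8), (3, 15), (3, 16), (3, 23), (3, 24), (3, 31), (7, 0), (7, 7), (7, 8), (7, 15), (7, 16), (7, 23), (7, 24), (7, 31), (8, 0), (8, 7), (8, 8), (8, 15), (8, 16), (8, 23), (8, 24), (8, 31), (12, 0), (12, 7), (12, 8), (12, 15), (12, 16), (12, 23), (12, 24), (12, 31), (19, 0), (19, 7), (19, 8), (19, 15), (19, 16), (19, 23), (19, 24), (19, 31), (23, 0), (23, 7), (23, 8), (23, 15), (23, 16), (23, 23), (23, 24), (23, 31), (24, 0), (24, 7), (24, 8), (24, 15), (24, 16), (24, 23), (24, 24), (24, 31), (28, 0), (28, 7), (28, 8), (28, 15), (28, 16), (28, 23), (28, 24), (28, 31)]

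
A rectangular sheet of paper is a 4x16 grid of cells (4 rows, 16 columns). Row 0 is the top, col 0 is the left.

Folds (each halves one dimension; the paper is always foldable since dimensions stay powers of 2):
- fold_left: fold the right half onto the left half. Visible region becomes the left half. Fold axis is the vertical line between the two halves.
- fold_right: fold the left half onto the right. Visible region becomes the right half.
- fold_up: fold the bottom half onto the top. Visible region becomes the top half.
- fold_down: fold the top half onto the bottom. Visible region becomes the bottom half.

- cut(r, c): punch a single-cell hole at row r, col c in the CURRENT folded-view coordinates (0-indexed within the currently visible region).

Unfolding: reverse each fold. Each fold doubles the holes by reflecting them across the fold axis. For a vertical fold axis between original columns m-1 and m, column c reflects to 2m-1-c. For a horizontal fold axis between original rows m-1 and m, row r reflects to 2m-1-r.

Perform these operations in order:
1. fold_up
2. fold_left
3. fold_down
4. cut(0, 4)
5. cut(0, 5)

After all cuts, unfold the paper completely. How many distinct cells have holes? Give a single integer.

Op 1 fold_up: fold axis h@2; visible region now rows[0,2) x cols[0,16) = 2x16
Op 2 fold_left: fold axis v@8; visible region now rows[0,2) x cols[0,8) = 2x8
Op 3 fold_down: fold axis h@1; visible region now rows[1,2) x cols[0,8) = 1x8
Op 4 cut(0, 4): punch at orig (1,4); cuts so far [(1, 4)]; region rows[1,2) x cols[0,8) = 1x8
Op 5 cut(0, 5): punch at orig (1,5); cuts so far [(1, 4), (1, 5)]; region rows[1,2) x cols[0,8) = 1x8
Unfold 1 (reflect across h@1): 4 holes -> [(0, 4), (0, 5), (1, 4), (1, 5)]
Unfold 2 (reflect across v@8): 8 holes -> [(0, 4), (0, 5), (0, 10), (0, 11), (1, 4), (1, 5), (1, 10), (1, 11)]
Unfold 3 (reflect across h@2): 16 holes -> [(0, 4), (0, 5), (0, 10), (0, 11), (1, 4), (1, 5), (1, 10), (1, 11), (2, 4), (2, 5), (2, 10), (2, 11), (3, 4), (3, 5), (3, 10), (3, 11)]

Answer: 16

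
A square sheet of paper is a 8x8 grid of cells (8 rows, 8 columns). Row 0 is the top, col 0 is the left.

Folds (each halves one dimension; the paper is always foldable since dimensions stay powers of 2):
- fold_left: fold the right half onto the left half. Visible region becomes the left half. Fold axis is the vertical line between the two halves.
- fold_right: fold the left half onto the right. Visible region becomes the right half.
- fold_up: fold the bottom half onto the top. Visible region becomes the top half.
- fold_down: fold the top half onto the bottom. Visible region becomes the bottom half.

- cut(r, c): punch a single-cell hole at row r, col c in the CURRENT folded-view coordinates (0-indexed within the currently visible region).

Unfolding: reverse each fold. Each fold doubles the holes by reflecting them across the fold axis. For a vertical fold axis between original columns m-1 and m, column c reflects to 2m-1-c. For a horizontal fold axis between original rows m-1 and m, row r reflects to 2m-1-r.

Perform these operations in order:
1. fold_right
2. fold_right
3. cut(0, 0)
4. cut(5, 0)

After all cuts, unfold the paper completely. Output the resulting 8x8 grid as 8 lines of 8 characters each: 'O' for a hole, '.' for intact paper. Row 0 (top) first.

Op 1 fold_right: fold axis v@4; visible region now rows[0,8) x cols[4,8) = 8x4
Op 2 fold_right: fold axis v@6; visible region now rows[0,8) x cols[6,8) = 8x2
Op 3 cut(0, 0): punch at orig (0,6); cuts so far [(0, 6)]; region rows[0,8) x cols[6,8) = 8x2
Op 4 cut(5, 0): punch at orig (5,6); cuts so far [(0, 6), (5, 6)]; region rows[0,8) x cols[6,8) = 8x2
Unfold 1 (reflect across v@6): 4 holes -> [(0, 5), (0, 6), (5, 5), (5, 6)]
Unfold 2 (reflect across v@4): 8 holes -> [(0, 1), (0, 2), (0, 5), (0, 6), (5, 1), (5, 2), (5, 5), (5, 6)]

Answer: .OO..OO.
........
........
........
........
.OO..OO.
........
........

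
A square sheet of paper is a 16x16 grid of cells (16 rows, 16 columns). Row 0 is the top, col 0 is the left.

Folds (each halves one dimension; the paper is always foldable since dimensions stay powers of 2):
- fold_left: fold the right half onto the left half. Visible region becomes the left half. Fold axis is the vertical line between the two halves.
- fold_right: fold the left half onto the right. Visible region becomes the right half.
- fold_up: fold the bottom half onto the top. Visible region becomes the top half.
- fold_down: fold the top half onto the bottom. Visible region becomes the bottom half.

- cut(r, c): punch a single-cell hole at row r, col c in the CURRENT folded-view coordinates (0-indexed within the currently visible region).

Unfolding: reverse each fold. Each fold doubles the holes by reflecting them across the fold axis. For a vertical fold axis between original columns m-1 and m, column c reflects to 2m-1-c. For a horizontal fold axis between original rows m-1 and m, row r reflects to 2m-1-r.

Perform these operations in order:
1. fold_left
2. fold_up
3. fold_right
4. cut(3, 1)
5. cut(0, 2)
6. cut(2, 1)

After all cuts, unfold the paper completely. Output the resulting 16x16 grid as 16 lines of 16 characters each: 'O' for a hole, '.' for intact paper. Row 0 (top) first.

Answer: .O....O..O....O.
................
..O..O....O..O..
..O..O....O..O..
................
................
................
................
................
................
................
................
..O..O....O..O..
..O..O....O..O..
................
.O....O..O....O.

Derivation:
Op 1 fold_left: fold axis v@8; visible region now rows[0,16) x cols[0,8) = 16x8
Op 2 fold_up: fold axis h@8; visible region now rows[0,8) x cols[0,8) = 8x8
Op 3 fold_right: fold axis v@4; visible region now rows[0,8) x cols[4,8) = 8x4
Op 4 cut(3, 1): punch at orig (3,5); cuts so far [(3, 5)]; region rows[0,8) x cols[4,8) = 8x4
Op 5 cut(0, 2): punch at orig (0,6); cuts so far [(0, 6), (3, 5)]; region rows[0,8) x cols[4,8) = 8x4
Op 6 cut(2, 1): punch at orig (2,5); cuts so far [(0, 6), (2, 5), (3, 5)]; region rows[0,8) x cols[4,8) = 8x4
Unfold 1 (reflect across v@4): 6 holes -> [(0, 1), (0, 6), (2, 2), (2, 5), (3, 2), (3, 5)]
Unfold 2 (reflect across h@8): 12 holes -> [(0, 1), (0, 6), (2, 2), (2, 5), (3, 2), (3, 5), (12, 2), (12, 5), (13, 2), (13, 5), (15, 1), (15, 6)]
Unfold 3 (reflect across v@8): 24 holes -> [(0, 1), (0, 6), (0, 9), (0, 14), (2, 2), (2, 5), (2, 10), (2, 13), (3, 2), (3, 5), (3, 10), (3, 13), (12, 2), (12, 5), (12, 10), (12, 13), (13, 2), (13, 5), (13, 10), (13, 13), (15, 1), (15, 6), (15, 9), (15, 14)]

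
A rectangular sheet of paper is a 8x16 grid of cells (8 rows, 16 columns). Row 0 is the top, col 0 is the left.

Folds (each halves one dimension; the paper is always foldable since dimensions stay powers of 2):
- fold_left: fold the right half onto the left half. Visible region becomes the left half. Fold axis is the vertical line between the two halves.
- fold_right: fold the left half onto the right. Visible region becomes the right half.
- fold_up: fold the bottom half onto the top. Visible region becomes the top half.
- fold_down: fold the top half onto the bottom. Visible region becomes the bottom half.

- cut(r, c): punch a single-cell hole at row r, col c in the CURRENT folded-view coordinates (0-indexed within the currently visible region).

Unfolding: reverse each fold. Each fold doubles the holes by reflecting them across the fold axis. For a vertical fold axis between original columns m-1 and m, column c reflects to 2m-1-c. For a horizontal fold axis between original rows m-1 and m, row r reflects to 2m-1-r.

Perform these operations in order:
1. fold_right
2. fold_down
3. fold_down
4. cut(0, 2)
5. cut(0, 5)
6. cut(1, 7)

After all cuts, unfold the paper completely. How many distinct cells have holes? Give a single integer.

Op 1 fold_right: fold axis v@8; visible region now rows[0,8) x cols[8,16) = 8x8
Op 2 fold_down: fold axis h@4; visible region now rows[4,8) x cols[8,16) = 4x8
Op 3 fold_down: fold axis h@6; visible region now rows[6,8) x cols[8,16) = 2x8
Op 4 cut(0, 2): punch at orig (6,10); cuts so far [(6, 10)]; region rows[6,8) x cols[8,16) = 2x8
Op 5 cut(0, 5): punch at orig (6,13); cuts so far [(6, 10), (6, 13)]; region rows[6,8) x cols[8,16) = 2x8
Op 6 cut(1, 7): punch at orig (7,15); cuts so far [(6, 10), (6, 13), (7, 15)]; region rows[6,8) x cols[8,16) = 2x8
Unfold 1 (reflect across h@6): 6 holes -> [(4, 15), (5, 10), (5, 13), (6, 10), (6, 13), (7, 15)]
Unfold 2 (reflect across h@4): 12 holes -> [(0, 15), (1, 10), (1, 13), (2, 10), (2, 13), (3, 15), (4, 15), (5, 10), (5, 13), (6, 10), (6, 13), (7, 15)]
Unfold 3 (reflect across v@8): 24 holes -> [(0, 0), (0, 15), (1, 2), (1, 5), (1, 10), (1, 13), (2, 2), (2, 5), (2, 10), (2, 13), (3, 0), (3, 15), (4, 0), (4, 15), (5, 2), (5, 5), (5, 10), (5, 13), (6, 2), (6, 5), (6, 10), (6, 13), (7, 0), (7, 15)]

Answer: 24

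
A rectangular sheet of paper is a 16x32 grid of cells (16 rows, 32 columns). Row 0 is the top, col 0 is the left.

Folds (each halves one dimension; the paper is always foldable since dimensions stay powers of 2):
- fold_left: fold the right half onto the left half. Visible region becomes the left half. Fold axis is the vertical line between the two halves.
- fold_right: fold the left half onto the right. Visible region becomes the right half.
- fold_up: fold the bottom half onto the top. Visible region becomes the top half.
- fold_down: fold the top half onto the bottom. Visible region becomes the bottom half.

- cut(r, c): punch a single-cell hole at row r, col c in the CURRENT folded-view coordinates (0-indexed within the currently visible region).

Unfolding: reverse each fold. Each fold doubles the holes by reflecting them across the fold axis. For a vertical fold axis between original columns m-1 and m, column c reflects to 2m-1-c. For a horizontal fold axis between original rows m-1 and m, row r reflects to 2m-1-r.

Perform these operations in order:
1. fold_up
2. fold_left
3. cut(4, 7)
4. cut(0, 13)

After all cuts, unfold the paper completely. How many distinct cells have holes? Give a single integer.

Answer: 8

Derivation:
Op 1 fold_up: fold axis h@8; visible region now rows[0,8) x cols[0,32) = 8x32
Op 2 fold_left: fold axis v@16; visible region now rows[0,8) x cols[0,16) = 8x16
Op 3 cut(4, 7): punch at orig (4,7); cuts so far [(4, 7)]; region rows[0,8) x cols[0,16) = 8x16
Op 4 cut(0, 13): punch at orig (0,13); cuts so far [(0, 13), (4, 7)]; region rows[0,8) x cols[0,16) = 8x16
Unfold 1 (reflect across v@16): 4 holes -> [(0, 13), (0, 18), (4, 7), (4, 24)]
Unfold 2 (reflect across h@8): 8 holes -> [(0, 13), (0, 18), (4, 7), (4, 24), (11, 7), (11, 24), (15, 13), (15, 18)]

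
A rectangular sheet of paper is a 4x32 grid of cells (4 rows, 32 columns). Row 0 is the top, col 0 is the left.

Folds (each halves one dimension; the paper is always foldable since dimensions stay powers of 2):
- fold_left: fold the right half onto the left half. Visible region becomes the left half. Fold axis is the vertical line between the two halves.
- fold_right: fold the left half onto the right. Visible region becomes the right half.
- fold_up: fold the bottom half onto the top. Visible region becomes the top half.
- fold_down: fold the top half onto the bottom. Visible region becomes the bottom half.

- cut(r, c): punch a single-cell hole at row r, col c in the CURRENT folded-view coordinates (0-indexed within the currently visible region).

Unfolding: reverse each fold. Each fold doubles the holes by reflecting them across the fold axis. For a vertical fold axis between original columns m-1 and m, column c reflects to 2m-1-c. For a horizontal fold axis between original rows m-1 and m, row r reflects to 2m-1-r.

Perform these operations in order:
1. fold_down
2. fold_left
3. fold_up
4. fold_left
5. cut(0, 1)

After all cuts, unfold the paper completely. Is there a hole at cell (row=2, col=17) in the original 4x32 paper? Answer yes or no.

Answer: yes

Derivation:
Op 1 fold_down: fold axis h@2; visible region now rows[2,4) x cols[0,32) = 2x32
Op 2 fold_left: fold axis v@16; visible region now rows[2,4) x cols[0,16) = 2x16
Op 3 fold_up: fold axis h@3; visible region now rows[2,3) x cols[0,16) = 1x16
Op 4 fold_left: fold axis v@8; visible region now rows[2,3) x cols[0,8) = 1x8
Op 5 cut(0, 1): punch at orig (2,1); cuts so far [(2, 1)]; region rows[2,3) x cols[0,8) = 1x8
Unfold 1 (reflect across v@8): 2 holes -> [(2, 1), (2, 14)]
Unfold 2 (reflect across h@3): 4 holes -> [(2, 1), (2, 14), (3, 1), (3, 14)]
Unfold 3 (reflect across v@16): 8 holes -> [(2, 1), (2, 14), (2, 17), (2, 30), (3, 1), (3, 14), (3, 17), (3, 30)]
Unfold 4 (reflect across h@2): 16 holes -> [(0, 1), (0, 14), (0, 17), (0, 30), (1, 1), (1, 14), (1, 17), (1, 30), (2, 1), (2, 14), (2, 17), (2, 30), (3, 1), (3, 14), (3, 17), (3, 30)]
Holes: [(0, 1), (0, 14), (0, 17), (0, 30), (1, 1), (1, 14), (1, 17), (1, 30), (2, 1), (2, 14), (2, 17), (2, 30), (3, 1), (3, 14), (3, 17), (3, 30)]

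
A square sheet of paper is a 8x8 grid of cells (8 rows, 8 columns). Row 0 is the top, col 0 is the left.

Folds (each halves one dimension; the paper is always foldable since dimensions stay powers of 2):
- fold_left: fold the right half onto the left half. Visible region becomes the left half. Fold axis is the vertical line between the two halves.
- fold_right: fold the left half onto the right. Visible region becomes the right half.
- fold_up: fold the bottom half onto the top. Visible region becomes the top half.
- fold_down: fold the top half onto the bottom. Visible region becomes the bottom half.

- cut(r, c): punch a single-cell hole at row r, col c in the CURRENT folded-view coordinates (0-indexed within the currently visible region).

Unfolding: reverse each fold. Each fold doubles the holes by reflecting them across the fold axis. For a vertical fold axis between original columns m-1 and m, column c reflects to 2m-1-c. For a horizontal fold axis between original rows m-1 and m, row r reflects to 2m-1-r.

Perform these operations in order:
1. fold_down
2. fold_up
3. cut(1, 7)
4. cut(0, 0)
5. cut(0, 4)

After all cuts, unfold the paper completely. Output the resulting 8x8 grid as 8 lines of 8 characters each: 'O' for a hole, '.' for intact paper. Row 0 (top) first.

Op 1 fold_down: fold axis h@4; visible region now rows[4,8) x cols[0,8) = 4x8
Op 2 fold_up: fold axis h@6; visible region now rows[4,6) x cols[0,8) = 2x8
Op 3 cut(1, 7): punch at orig (5,7); cuts so far [(5, 7)]; region rows[4,6) x cols[0,8) = 2x8
Op 4 cut(0, 0): punch at orig (4,0); cuts so far [(4, 0), (5, 7)]; region rows[4,6) x cols[0,8) = 2x8
Op 5 cut(0, 4): punch at orig (4,4); cuts so far [(4, 0), (4, 4), (5, 7)]; region rows[4,6) x cols[0,8) = 2x8
Unfold 1 (reflect across h@6): 6 holes -> [(4, 0), (4, 4), (5, 7), (6, 7), (7, 0), (7, 4)]
Unfold 2 (reflect across h@4): 12 holes -> [(0, 0), (0, 4), (1, 7), (2, 7), (3, 0), (3, 4), (4, 0), (4, 4), (5, 7), (6, 7), (7, 0), (7, 4)]

Answer: O...O...
.......O
.......O
O...O...
O...O...
.......O
.......O
O...O...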